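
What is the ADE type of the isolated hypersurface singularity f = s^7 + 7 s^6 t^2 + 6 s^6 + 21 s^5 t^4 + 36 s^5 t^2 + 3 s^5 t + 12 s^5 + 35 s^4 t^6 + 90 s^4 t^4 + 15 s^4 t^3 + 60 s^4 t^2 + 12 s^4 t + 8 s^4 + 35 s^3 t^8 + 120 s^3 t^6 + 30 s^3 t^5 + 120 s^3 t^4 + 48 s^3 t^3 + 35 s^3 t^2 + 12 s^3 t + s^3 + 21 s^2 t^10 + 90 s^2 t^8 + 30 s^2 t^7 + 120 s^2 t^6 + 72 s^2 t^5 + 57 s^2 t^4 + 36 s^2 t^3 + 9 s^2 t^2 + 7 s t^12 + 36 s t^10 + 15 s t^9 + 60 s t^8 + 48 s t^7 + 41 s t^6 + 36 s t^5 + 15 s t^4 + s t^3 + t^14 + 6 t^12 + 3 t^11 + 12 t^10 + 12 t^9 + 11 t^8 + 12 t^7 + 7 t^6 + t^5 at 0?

E_{7}

The Hessian of f at 0 has rank 0. Corank 2; j^3 = s^3 is a perfect cube, so E-series; the 4-jet and mu = 7 give E_7.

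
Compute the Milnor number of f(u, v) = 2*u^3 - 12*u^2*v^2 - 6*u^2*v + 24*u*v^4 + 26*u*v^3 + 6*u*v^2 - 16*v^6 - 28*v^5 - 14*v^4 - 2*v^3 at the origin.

The Hessian of f at 0 is [[0, 0], [0, 0]] with rank 0, so corank 2. A Groebner basis of the Jacobian ideal J(f) in C{u,v} is {-u^2/4 + u*v/2 + v^4 - v^3/12 - v^2/4, u^3 - 5*u^2/4 + 5*u*v/2 - 17*v^3/12 - 5*v^2/4, u^2*v - 11*u^2/12 + 11*u*v/6 - 47*v^3/36 - 11*v^2/12, -u^2/2 + u*v^2 + u*v - 7*v^3/6 - v^2/2}; counting standard monomials gives mu = 7. Corank 2; j^3 = 2*(u - v)^3 is a perfect cube, so E-series; the 4-jet and mu = 7 give E_7.

7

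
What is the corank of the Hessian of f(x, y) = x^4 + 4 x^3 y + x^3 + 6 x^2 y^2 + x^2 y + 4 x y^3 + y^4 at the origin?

The Hessian at 0 is [[0, 0], [0, 0]] of rank 0; hence corank 2.

2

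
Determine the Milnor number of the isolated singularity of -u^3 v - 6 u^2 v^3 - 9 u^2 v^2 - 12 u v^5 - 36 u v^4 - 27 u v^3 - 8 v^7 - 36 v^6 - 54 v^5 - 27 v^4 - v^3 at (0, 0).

7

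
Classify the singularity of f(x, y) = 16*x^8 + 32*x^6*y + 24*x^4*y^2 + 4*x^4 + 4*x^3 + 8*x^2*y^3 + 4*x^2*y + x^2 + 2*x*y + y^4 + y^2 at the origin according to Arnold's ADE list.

The Hessian of f at 0 has rank 1. Corank 1: A-series; mu = 3 gives A_3.

A_3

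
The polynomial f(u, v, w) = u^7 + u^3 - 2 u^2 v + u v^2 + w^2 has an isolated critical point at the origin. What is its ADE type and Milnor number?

Type D_{8}, Milnor number mu = 8.

The Hessian of f at 0 is [[0, 0, 0], [0, 0, 0], [0, 0, 2]] with rank 1, so corank 2. A Groebner basis of the Jacobian ideal J(f) in C{u,v,w} is {-u*v/7 + v^6 + v^2/7, u*v^2 - v^3, u^2 - u*v, w}; counting standard monomials gives mu = 8. Corank 2; j^3 = u*(u - v)^2 has shape L^2 M (L != M), so D-series; mu = 8 gives D_8.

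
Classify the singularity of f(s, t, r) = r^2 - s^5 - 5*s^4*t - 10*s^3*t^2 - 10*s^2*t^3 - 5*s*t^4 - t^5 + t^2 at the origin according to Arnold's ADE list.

A4

The Hessian of f at 0 is [[0, 0, 0], [0, 2, 0], [0, 0, 2]] with rank 2, so corank 1. A Groebner basis of the Jacobian ideal J(f) in C{s,t,r} is {s^4, t, r}; counting standard monomials gives mu = 4. Corank 1: A-series; mu = 4 gives A_4.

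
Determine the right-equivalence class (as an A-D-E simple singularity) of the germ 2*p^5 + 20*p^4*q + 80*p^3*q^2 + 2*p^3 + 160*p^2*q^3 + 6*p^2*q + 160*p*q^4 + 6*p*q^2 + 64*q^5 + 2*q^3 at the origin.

E_8

The Hessian of f at 0 has rank 0. Corank 2; j^3 = 2*(p + q)^3 is a perfect cube, so E-series; the 5-jet and mu = 8 give E_8.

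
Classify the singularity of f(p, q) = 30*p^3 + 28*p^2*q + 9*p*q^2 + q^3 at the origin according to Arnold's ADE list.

The Hessian of f at 0 has rank 0. Corank 2; j^3 = (3*p + q)*(10*p^2 + 6*p*q + q^2) splits into three distinct lines over C (the quadratic factor has nonzero discriminant), so D_4.

D4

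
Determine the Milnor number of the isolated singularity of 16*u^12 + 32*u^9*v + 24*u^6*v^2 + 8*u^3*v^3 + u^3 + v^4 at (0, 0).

The Hessian of f at 0 has rank 0. Corank 2; j^3 = u^3 is a perfect cube, so E-series; the 4-jet and mu = 6 give E_6.

6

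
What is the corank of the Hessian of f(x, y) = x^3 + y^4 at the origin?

2

Hessian at 0 has rank 0.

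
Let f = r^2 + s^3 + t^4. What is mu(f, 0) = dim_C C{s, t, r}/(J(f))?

The Hessian of f at 0 has rank 1. Corank 2; j^3 = s^3 is a perfect cube, so E-series; the 4-jet and mu = 6 give E_6.

6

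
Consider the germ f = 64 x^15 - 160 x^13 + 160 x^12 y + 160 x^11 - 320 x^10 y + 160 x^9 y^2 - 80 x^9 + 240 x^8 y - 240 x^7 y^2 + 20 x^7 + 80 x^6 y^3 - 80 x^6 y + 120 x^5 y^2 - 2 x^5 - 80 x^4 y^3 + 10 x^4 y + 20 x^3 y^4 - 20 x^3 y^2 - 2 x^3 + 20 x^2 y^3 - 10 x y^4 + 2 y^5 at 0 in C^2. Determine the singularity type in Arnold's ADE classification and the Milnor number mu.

The Hessian of f at 0 has rank 0. Corank 2; j^3 = -2*x^3 is a perfect cube, so E-series; the 5-jet and mu = 8 give E_8.

Type E_{8}, Milnor number mu = 8.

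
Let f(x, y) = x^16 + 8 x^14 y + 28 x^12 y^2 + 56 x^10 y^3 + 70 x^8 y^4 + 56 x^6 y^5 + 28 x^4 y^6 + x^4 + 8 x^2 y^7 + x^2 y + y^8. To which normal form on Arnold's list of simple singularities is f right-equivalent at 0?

D9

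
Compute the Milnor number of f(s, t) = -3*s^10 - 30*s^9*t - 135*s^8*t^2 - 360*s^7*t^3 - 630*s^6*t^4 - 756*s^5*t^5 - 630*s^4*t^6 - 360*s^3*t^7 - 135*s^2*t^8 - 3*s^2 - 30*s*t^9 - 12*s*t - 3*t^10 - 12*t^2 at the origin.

9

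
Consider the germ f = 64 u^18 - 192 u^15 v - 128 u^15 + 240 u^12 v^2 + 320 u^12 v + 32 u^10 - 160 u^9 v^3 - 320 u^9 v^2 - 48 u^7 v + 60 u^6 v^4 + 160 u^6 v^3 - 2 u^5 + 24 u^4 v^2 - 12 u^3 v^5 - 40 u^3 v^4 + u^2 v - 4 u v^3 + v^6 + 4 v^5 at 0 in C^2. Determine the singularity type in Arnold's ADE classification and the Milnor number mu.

Type D7, Milnor number mu = 7.

The Hessian of f at 0 is [[0, 0], [0, 0]] with rank 0, so corank 2. A Groebner basis of the Jacobian ideal J(f) in C{u,v} is {u^3, u^2*v + 2*u^2/3 - 4*u*v^2/3, -u*v/2 + v^3}; counting standard monomials gives mu = 7. Corank 2; j^3 = u^2*v has shape L^2 M (L != M), so D-series; mu = 7 gives D_7.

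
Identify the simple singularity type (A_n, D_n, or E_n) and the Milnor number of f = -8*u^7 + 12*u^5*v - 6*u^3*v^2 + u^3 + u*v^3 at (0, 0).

Type E_7, Milnor number mu = 7.

The Hessian of f at 0 is [[0, 0], [0, 0]] with rank 0, so corank 2. A Groebner basis of the Jacobian ideal J(f) in C{u,v} is {u^3, u*v^2, 3*u^2 + v^3}; counting standard monomials gives mu = 7. Corank 2; j^3 = u^3 is a perfect cube, so E-series; the 4-jet and mu = 7 give E_7.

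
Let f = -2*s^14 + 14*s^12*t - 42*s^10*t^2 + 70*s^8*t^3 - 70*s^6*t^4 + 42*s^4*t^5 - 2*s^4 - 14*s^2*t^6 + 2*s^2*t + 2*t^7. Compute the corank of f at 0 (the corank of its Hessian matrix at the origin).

2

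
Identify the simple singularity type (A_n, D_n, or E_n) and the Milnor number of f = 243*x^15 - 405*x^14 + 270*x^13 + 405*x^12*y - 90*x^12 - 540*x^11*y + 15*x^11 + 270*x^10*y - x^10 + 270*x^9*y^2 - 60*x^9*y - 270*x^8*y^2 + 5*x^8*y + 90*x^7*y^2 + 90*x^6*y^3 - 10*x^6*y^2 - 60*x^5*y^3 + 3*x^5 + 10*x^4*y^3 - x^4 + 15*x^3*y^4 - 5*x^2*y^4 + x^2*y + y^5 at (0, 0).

The Hessian of f at 0 is [[0, 0], [0, 0]] with rank 0, so corank 2. A Groebner basis of the Jacobian ideal J(f) in C{x,y} is {x^2/5 + y^4, x^3, x*y}; counting standard monomials gives mu = 6. Corank 2; j^3 = x^2*y has shape L^2 M (L != M), so D-series; mu = 6 gives D_6.

Type D_{6}, Milnor number mu = 6.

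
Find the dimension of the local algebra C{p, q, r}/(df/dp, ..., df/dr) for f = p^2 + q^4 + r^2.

3

The Hessian of f at 0 is [[2, 0, 0], [0, 0, 0], [0, 0, 2]] with rank 2, so corank 1. A Groebner basis of the Jacobian ideal J(f) in C{p,q,r} is {q^3, p, r}; counting standard monomials gives mu = 3. Corank 1: A-series; mu = 3 gives A_3.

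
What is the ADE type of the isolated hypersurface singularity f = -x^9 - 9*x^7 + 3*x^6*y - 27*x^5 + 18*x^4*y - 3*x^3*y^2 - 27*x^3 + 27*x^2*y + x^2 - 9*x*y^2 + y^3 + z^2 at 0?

The Hessian of f at 0 has rank 2. Corank 1: A-series; mu = 2 gives A_2.

A_{2}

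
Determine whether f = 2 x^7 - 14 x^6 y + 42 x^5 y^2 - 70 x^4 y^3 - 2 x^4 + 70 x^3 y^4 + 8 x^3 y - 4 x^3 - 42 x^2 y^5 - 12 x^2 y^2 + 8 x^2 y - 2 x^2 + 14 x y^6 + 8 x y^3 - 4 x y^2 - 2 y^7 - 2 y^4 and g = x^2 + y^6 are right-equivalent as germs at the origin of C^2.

The Hessian of f at 0 has rank 1. Corank 1: A-series; mu = 6 gives A_6. The Hessian of g at 0 has rank 1. Corank 1: A-series; mu = 5 gives A_5. f is A_6 but g is A_5, hence not right-equivalent.

No.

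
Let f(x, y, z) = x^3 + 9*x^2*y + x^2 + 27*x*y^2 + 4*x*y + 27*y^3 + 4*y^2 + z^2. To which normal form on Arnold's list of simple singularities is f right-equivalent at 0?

A_{2}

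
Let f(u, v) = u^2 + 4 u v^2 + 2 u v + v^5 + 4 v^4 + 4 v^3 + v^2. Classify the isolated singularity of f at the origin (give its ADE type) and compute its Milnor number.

Type A4, Milnor number mu = 4.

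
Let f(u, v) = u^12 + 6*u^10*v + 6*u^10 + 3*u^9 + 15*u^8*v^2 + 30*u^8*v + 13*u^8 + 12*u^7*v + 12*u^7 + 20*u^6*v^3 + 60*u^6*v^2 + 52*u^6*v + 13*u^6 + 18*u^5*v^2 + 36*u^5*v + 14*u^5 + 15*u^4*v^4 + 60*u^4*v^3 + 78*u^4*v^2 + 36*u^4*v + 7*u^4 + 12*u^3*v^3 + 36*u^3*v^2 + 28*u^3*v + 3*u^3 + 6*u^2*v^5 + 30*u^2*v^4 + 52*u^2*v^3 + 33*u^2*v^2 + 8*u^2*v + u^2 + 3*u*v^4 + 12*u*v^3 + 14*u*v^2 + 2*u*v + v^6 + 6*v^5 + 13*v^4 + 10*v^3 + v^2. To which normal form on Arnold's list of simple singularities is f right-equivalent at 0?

A_2

The Hessian of f at 0 is [[2, 2], [2, 2]] with rank 1, so corank 1. A Groebner basis of the Jacobian ideal J(f) in C{u,v} is {v^2, u + v}; counting standard monomials gives mu = 2. Corank 1: A-series; mu = 2 gives A_2.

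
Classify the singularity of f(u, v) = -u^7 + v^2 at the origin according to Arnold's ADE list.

The Hessian of f at 0 has rank 1. Corank 1: A-series; mu = 6 gives A_6.

A_6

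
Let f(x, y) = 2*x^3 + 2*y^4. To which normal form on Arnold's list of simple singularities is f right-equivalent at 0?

E_{6}

The Hessian of f at 0 has rank 0. Corank 2; j^3 = 2*x^3 is a perfect cube, so E-series; the 4-jet and mu = 6 give E_6.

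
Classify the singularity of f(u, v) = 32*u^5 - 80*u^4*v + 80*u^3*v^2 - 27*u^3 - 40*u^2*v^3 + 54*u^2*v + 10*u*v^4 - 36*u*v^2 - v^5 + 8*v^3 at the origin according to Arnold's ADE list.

The Hessian of f at 0 has rank 0. Corank 2; j^3 = -(3*u - 2*v)^3 is a perfect cube, so E-series; the 5-jet and mu = 8 give E_8.

E_8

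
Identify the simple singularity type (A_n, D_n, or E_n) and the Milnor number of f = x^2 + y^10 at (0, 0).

Type A9, Milnor number mu = 9.

The Hessian of f at 0 has rank 1. Corank 1: A-series; mu = 9 gives A_9.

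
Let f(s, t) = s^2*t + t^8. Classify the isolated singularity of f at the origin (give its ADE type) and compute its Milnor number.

The Hessian of f at 0 has rank 0. Corank 2; j^3 = s^2*t has shape L^2 M (L != M), so D-series; mu = 9 gives D_9.

Type D9, Milnor number mu = 9.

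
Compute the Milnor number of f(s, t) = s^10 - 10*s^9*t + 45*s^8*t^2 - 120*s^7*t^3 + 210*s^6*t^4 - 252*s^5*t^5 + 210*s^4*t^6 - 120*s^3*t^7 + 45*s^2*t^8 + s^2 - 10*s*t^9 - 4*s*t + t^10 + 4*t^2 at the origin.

9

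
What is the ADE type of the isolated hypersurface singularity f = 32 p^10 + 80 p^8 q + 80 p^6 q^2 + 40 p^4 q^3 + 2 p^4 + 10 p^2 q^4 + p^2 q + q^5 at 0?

D_{6}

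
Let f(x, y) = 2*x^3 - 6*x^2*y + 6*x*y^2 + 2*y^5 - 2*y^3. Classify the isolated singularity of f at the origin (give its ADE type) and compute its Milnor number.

The Hessian of f at 0 is [[0, 0], [0, 0]] with rank 0, so corank 2. A Groebner basis of the Jacobian ideal J(f) in C{x,y} is {y^4, x^2 - 2*x*y + y^2}; counting standard monomials gives mu = 8. Corank 2; j^3 = 2*(x - y)^3 is a perfect cube, so E-series; the 5-jet and mu = 8 give E_8.

Type E_8, Milnor number mu = 8.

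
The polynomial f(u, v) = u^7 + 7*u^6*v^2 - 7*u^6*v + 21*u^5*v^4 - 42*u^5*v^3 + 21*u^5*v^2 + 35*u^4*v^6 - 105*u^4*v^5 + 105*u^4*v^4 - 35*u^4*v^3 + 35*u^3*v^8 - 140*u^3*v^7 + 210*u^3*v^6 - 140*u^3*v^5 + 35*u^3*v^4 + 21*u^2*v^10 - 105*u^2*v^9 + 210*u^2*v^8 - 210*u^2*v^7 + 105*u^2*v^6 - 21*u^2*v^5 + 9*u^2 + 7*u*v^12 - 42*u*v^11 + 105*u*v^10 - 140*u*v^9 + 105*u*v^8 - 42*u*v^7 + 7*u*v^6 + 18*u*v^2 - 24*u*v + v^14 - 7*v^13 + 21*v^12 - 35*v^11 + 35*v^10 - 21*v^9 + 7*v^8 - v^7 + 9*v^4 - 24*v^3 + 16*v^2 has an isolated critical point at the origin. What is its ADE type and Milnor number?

The Hessian of f at 0 is [[18, -24], [-24, 32]] with rank 1, so corank 1. A Groebner basis of the Jacobian ideal J(f) in C{u,v} is {u^3 - 4*u^2*v - 16*u^2/3 + 256*u*v/27 + 256*u/81 - 1024*v/243, u + v^2 - 4*v/3}; counting standard monomials gives mu = 6. Corank 1: A-series; mu = 6 gives A_6.

Type A_6, Milnor number mu = 6.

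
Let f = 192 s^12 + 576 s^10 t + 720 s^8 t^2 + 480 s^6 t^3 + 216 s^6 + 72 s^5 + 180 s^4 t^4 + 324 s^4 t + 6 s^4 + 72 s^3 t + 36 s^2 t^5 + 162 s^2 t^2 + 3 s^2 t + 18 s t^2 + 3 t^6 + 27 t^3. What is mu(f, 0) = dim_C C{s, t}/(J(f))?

The Hessian of f at 0 is [[0, 0], [0, 0]] with rank 0, so corank 2. A Groebner basis of the Jacobian ideal J(f) in C{s,t} is {15*s^2/26242 + 122471*s*t/25507224 + t^4 + 34991*t^3/472356 + 78731*t^2/8502408, s^3 + 2187*s^2/13121 + 26247*s*t/52484 + 27*t^3/26242 + 9*t^2/52484, s^2*t + s*t/6 + t^2/2, -81*s^2/13121 + s*t^2 - 34991*s*t/472356 + 26241*t^3/26242 - 26243*t^2/157452}; counting standard monomials gives mu = 7. Corank 2; j^3 = 3*t*(s + 3*t)^2 has shape L^2 M (L != M), so D-series; mu = 7 gives D_7.

7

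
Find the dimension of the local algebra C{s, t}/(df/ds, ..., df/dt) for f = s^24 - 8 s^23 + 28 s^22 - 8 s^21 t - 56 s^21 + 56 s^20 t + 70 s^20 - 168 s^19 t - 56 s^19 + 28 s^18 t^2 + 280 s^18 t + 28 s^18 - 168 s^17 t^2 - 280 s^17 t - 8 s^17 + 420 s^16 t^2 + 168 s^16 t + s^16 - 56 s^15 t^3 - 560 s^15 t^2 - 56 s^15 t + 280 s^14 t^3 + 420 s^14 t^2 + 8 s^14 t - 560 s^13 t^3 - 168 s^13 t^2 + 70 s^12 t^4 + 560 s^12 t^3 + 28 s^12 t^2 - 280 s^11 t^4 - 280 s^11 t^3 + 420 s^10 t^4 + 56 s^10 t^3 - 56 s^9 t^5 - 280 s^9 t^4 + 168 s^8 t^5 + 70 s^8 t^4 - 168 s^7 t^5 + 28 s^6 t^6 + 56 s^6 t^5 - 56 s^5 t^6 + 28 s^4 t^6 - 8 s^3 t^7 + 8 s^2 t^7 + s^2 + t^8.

The Hessian of f at 0 has rank 1. Corank 1: A-series; mu = 7 gives A_7.

7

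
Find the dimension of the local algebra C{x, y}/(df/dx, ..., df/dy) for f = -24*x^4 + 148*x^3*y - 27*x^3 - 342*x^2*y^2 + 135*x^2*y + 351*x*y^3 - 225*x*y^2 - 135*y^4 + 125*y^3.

7

The Hessian of f at 0 has rank 0. Corank 2; j^3 = -(3*x - 5*y)^3 is a perfect cube, so E-series; the 4-jet and mu = 7 give E_7.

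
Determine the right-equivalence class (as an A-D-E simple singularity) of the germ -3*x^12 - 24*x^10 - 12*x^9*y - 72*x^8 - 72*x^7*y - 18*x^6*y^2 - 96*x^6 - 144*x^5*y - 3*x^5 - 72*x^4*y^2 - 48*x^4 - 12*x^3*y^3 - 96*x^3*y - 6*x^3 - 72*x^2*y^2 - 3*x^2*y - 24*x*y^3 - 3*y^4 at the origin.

D_{5}

The Hessian of f at 0 is [[0, 0], [0, 0]] with rank 0, so corank 2. A Groebner basis of the Jacobian ideal J(f) in C{x,y} is {x*y^2, -x*y/8 + y^3, x^2 + x*y/2}; counting standard monomials gives mu = 5. Corank 2; j^3 = -3*x^2*(2*x + y) has shape L^2 M (L != M), so D-series; mu = 5 gives D_5.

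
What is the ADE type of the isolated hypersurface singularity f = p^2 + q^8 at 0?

The Hessian of f at 0 has rank 1. Corank 1: A-series; mu = 7 gives A_7.

A_7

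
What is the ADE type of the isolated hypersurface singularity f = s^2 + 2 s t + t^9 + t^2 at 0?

A_{8}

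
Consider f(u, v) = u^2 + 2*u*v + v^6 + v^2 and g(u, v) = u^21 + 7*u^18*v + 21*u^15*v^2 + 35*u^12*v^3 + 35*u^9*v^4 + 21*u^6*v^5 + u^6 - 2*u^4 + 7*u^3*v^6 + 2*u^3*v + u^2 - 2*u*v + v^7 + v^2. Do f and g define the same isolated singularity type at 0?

No.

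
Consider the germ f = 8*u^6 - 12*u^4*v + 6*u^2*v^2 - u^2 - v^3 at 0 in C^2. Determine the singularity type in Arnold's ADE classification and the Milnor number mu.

Type A_2, Milnor number mu = 2.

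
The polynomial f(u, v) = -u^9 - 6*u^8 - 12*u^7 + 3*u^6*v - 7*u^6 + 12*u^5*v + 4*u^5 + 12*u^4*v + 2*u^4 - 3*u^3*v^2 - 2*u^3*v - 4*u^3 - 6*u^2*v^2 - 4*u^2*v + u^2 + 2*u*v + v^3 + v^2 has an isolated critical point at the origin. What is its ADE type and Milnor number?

The Hessian of f at 0 is [[2, 2], [2, 2]] with rank 1, so corank 1. A Groebner basis of the Jacobian ideal J(f) in C{u,v} is {v^2, u + v}; counting standard monomials gives mu = 2. Corank 1: A-series; mu = 2 gives A_2.

Type A_2, Milnor number mu = 2.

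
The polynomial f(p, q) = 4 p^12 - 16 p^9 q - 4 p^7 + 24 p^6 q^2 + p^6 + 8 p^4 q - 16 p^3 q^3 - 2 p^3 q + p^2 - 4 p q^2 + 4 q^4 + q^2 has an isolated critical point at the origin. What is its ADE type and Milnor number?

Type A_{1}, Milnor number mu = 1.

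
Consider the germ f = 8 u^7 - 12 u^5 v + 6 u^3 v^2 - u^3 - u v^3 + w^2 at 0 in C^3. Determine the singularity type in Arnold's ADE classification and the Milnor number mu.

Type E7, Milnor number mu = 7.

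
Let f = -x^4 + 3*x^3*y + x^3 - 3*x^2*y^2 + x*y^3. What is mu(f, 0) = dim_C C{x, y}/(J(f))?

7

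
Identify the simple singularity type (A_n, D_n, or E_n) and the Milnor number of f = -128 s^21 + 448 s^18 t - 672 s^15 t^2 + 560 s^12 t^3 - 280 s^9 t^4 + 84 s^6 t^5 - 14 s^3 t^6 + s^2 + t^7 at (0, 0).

Type A_6, Milnor number mu = 6.

The Hessian of f at 0 is [[2, 0], [0, 0]] with rank 1, so corank 1. A Groebner basis of the Jacobian ideal J(f) in C{s,t} is {t^6, s}; counting standard monomials gives mu = 6. Corank 1: A-series; mu = 6 gives A_6.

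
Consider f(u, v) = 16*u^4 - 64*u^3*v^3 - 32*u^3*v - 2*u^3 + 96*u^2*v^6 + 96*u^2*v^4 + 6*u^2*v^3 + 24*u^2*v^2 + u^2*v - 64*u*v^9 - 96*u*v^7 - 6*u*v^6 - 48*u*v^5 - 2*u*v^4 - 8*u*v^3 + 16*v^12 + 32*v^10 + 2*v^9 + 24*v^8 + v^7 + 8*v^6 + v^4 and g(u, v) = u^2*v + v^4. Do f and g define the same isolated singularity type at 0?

The Hessian of f at 0 has rank 0. Corank 2; j^3 = -u^2*(2*u - v) has shape L^2 M (L != M), so D-series; mu = 5 gives D_5. The Hessian of g at 0 has rank 0. Corank 2; j^3 = u^2*v has shape L^2 M (L != M), so D-series; mu = 5 gives D_5. Both have type D_5, hence right-equivalent.

Yes.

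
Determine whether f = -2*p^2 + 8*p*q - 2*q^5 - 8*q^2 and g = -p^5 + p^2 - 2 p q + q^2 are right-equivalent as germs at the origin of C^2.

Yes.

The Hessian of f at 0 is [[-4, 8], [8, -16]] with rank 1, so corank 1. A Groebner basis of the Jacobian ideal J(f) in C{p,q} is {q^4, p - 2*q}; counting standard monomials gives mu = 4. Corank 1: A-series; mu = 4 gives A_4. The Hessian of g at 0 is [[2, -2], [-2, 2]] with rank 1, so corank 1. A Groebner basis of the Jacobian ideal J(g) in C{p,q} is {q^4, p - q}; counting standard monomials gives mu = 4. Corank 1: A-series; mu = 4 gives A_4. Both have type A_4, hence right-equivalent.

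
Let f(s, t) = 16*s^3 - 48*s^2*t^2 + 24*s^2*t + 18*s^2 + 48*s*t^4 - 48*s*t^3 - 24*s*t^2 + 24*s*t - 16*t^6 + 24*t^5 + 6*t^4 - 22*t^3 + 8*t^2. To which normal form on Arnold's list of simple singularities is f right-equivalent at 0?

The Hessian of f at 0 is [[36, 24], [24, 16]] with rank 1, so corank 1. A Groebner basis of the Jacobian ideal J(f) in C{s,t} is {t^2, s + 2*t/3}; counting standard monomials gives mu = 2. Corank 1: A-series; mu = 2 gives A_2.

A_2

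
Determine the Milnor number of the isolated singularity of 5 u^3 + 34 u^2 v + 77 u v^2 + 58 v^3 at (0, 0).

The Hessian of f at 0 has rank 0. Corank 2; j^3 = (u + 2*v)*(5*u^2 + 24*u*v + 29*v^2) splits into three distinct lines over C (the quadratic factor has nonzero discriminant), so D_4.

4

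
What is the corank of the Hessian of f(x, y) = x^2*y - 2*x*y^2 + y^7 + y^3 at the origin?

2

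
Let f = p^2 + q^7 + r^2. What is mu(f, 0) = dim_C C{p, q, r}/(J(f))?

6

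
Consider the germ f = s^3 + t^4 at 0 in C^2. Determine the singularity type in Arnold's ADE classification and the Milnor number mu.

Type E6, Milnor number mu = 6.

The Hessian of f at 0 is [[0, 0], [0, 0]] with rank 0, so corank 2. A Groebner basis of the Jacobian ideal J(f) in C{s,t} is {t^3, s^2}; counting standard monomials gives mu = 6. Corank 2; j^3 = s^3 is a perfect cube, so E-series; the 4-jet and mu = 6 give E_6.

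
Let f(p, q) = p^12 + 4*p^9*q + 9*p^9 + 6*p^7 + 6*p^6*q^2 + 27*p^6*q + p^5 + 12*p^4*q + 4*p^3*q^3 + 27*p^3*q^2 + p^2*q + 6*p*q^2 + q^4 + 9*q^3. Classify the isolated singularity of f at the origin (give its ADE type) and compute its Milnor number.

Type D5, Milnor number mu = 5.

The Hessian of f at 0 has rank 0. Corank 2; j^3 = q*(p + 3*q)^2 has shape L^2 M (L != M), so D-series; mu = 5 gives D_5.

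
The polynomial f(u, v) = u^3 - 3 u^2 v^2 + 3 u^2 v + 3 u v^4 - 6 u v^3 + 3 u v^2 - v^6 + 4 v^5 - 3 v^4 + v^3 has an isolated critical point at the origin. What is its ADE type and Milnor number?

Type E8, Milnor number mu = 8.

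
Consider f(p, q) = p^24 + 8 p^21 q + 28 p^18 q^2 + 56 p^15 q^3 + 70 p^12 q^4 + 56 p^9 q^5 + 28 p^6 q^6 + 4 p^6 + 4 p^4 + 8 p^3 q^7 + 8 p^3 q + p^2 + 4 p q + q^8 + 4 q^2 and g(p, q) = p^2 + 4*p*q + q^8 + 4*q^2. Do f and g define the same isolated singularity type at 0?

The Hessian of f at 0 is [[2, 4], [4, 8]] with rank 1, so corank 1. A Groebner basis of the Jacobian ideal J(f) in C{p,q} is {-3*p^2/32 - 7*p*q/16 + q^4 - q^2/2, p^3 + p/2 + q, p^2*q - p/6 - 4*q^3/3 - q/3, p*q^2 + p/24 + 4*q^3/3 + q/12}; counting standard monomials gives mu = 7. Corank 1: A-series; mu = 7 gives A_7. The Hessian of g at 0 is [[2, 4], [4, 8]] with rank 1, so corank 1. A Groebner basis of the Jacobian ideal J(g) in C{p,q} is {q^7, p + 2*q}; counting standard monomials gives mu = 7. Corank 1: A-series; mu = 7 gives A_7. Both have type A_7, hence right-equivalent.

Yes.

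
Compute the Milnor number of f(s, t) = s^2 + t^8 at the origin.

The Hessian of f at 0 has rank 1. Corank 1: A-series; mu = 7 gives A_7.

7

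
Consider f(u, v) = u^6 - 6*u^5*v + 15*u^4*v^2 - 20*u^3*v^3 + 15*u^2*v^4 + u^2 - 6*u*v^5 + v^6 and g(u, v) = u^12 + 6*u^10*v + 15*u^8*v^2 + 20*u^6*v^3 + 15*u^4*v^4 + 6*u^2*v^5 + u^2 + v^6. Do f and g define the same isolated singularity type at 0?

Yes.

The Hessian of f at 0 has rank 1. Corank 1: A-series; mu = 5 gives A_5. The Hessian of g at 0 has rank 1. Corank 1: A-series; mu = 5 gives A_5. Both have type A_5, hence right-equivalent.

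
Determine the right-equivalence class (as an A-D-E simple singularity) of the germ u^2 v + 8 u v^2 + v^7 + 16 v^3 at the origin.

D8

The Hessian of f at 0 is [[0, 0], [0, 0]] with rank 0, so corank 2. A Groebner basis of the Jacobian ideal J(f) in C{u,v} is {u^2/7 + v^6 - 16*v^2/7, u^3 + 64*v^3, u*v + 4*v^2}; counting standard monomials gives mu = 8. Corank 2; j^3 = v*(u + 4*v)^2 has shape L^2 M (L != M), so D-series; mu = 8 gives D_8.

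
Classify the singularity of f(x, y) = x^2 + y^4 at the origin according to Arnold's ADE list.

A3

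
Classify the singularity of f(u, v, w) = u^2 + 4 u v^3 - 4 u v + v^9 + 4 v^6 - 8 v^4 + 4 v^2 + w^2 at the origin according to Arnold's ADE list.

A_{8}

The Hessian of f at 0 is [[2, -4, 0], [-4, 8, 0], [0, 0, 2]] with rank 2, so corank 1. A Groebner basis of the Jacobian ideal J(f) in C{u,v,w} is {u^2*v^2 + 2*u^2 - 6*u*v + 4*v^2, u^3 - 6*u^2*v + 12*u*v^2 + 4*u - 8*v, u/2 + v^3 - v, w}; counting standard monomials gives mu = 8. Corank 1: A-series; mu = 8 gives A_8.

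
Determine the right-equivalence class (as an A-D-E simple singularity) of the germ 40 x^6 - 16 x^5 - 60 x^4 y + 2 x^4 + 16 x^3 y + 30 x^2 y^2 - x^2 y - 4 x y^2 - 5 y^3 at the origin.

D_{4}

The Hessian of f at 0 has rank 0. Corank 2; j^3 = -y*(x^2 + 4*x*y + 5*y^2) splits into three distinct lines over C (the quadratic factor has nonzero discriminant), so D_4.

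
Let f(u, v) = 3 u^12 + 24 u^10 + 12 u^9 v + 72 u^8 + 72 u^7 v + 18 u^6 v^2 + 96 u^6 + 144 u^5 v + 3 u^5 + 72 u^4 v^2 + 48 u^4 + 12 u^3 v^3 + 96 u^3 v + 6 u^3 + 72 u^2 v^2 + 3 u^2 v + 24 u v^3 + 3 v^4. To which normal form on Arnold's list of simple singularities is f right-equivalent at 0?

D_5

The Hessian of f at 0 is [[0, 0], [0, 0]] with rank 0, so corank 2. A Groebner basis of the Jacobian ideal J(f) in C{u,v} is {u*v^2, -u*v/8 + v^3, u^2 + u*v/2}; counting standard monomials gives mu = 5. Corank 2; j^3 = 3*u^2*(2*u + v) has shape L^2 M (L != M), so D-series; mu = 5 gives D_5.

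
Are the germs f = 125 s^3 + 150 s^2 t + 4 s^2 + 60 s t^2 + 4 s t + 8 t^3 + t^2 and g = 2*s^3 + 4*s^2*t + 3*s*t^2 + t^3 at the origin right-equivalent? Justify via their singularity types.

The Hessian of f at 0 is [[8, 4], [4, 2]] with rank 1, so corank 1. A Groebner basis of the Jacobian ideal J(f) in C{s,t} is {t^2, s + t/2}; counting standard monomials gives mu = 2. Corank 1: A-series; mu = 2 gives A_2. The Hessian of g at 0 is [[0, 0], [0, 0]] with rank 0, so corank 2. A Groebner basis of the Jacobian ideal J(g) in C{s,t} is {t^3, s^2 - 3*t^2/2, s*t + 3*t^2/2}; counting standard monomials gives mu = 4. Corank 2; j^3 = (s + t)*(2*s^2 + 2*s*t + t^2) splits into three distinct lines over C (the quadratic factor has nonzero discriminant), so D_4. f is A_2 but g is D_4, hence not right-equivalent.

No.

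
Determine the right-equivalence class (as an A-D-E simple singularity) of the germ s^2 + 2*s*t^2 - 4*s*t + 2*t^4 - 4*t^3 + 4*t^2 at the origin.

The Hessian of f at 0 has rank 1. Corank 1: A-series; mu = 3 gives A_3.

A3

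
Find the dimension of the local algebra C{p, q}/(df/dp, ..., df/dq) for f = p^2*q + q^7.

The Hessian of f at 0 has rank 0. Corank 2; j^3 = p^2*q has shape L^2 M (L != M), so D-series; mu = 8 gives D_8.

8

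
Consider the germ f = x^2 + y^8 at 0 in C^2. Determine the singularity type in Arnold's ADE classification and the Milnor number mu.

Type A7, Milnor number mu = 7.

The Hessian of f at 0 has rank 1. Corank 1: A-series; mu = 7 gives A_7.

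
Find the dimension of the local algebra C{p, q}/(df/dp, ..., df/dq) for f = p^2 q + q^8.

The Hessian of f at 0 has rank 0. Corank 2; j^3 = p^2*q has shape L^2 M (L != M), so D-series; mu = 9 gives D_9.

9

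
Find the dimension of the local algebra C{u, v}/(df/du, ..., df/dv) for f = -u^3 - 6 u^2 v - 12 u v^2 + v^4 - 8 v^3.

The Hessian of f at 0 has rank 0. Corank 2; j^3 = -(u + 2*v)^3 is a perfect cube, so E-series; the 4-jet and mu = 6 give E_6.

6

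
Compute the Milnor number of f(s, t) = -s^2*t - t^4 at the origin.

5

The Hessian of f at 0 has rank 0. Corank 2; j^3 = -s^2*t has shape L^2 M (L != M), so D-series; mu = 5 gives D_5.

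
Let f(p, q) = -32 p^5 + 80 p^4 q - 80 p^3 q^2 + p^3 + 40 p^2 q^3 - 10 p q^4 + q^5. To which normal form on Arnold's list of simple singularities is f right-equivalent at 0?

E_{8}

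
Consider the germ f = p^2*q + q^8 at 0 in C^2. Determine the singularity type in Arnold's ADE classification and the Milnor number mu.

The Hessian of f at 0 is [[0, 0], [0, 0]] with rank 0, so corank 2. A Groebner basis of the Jacobian ideal J(f) in C{p,q} is {p^2/8 + q^7, p^3, p*q}; counting standard monomials gives mu = 9. Corank 2; j^3 = p^2*q has shape L^2 M (L != M), so D-series; mu = 9 gives D_9.

Type D9, Milnor number mu = 9.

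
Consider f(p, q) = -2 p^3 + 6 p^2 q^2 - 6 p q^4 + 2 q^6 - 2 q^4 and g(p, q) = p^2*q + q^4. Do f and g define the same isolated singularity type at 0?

No.

The Hessian of f at 0 has rank 0. Corank 2; j^3 = -2*p^3 is a perfect cube, so E-series; the 4-jet and mu = 6 give E_6. The Hessian of g at 0 has rank 0. Corank 2; j^3 = p^2*q has shape L^2 M (L != M), so D-series; mu = 5 gives D_5. f is E_6 but g is D_5, hence not right-equivalent.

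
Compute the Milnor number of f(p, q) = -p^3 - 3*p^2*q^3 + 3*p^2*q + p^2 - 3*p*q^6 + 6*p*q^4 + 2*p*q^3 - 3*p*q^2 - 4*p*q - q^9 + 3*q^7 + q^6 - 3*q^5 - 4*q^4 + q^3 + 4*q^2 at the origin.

2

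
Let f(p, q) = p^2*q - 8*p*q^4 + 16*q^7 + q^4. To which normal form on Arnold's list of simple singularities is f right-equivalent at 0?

The Hessian of f at 0 is [[0, 0], [0, 0]] with rank 0, so corank 2. A Groebner basis of the Jacobian ideal J(f) in C{p,q} is {p^3, p^2/4 + q^3, p*q}; counting standard monomials gives mu = 5. Corank 2; j^3 = p^2*q has shape L^2 M (L != M), so D-series; mu = 5 gives D_5.

D_5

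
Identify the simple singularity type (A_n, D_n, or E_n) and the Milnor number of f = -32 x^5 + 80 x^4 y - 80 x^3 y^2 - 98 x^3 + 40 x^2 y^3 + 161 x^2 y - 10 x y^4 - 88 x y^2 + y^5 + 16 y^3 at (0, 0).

Type D_6, Milnor number mu = 6.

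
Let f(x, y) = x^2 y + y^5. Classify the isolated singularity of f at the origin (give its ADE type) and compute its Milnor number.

Type D_6, Milnor number mu = 6.

The Hessian of f at 0 is [[0, 0], [0, 0]] with rank 0, so corank 2. A Groebner basis of the Jacobian ideal J(f) in C{x,y} is {x^2/5 + y^4, x^3, x*y}; counting standard monomials gives mu = 6. Corank 2; j^3 = x^2*y has shape L^2 M (L != M), so D-series; mu = 6 gives D_6.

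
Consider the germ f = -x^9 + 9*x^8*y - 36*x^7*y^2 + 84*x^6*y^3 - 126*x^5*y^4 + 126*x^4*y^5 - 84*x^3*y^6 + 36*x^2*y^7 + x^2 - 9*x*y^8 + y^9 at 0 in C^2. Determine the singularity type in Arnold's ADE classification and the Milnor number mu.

Type A_8, Milnor number mu = 8.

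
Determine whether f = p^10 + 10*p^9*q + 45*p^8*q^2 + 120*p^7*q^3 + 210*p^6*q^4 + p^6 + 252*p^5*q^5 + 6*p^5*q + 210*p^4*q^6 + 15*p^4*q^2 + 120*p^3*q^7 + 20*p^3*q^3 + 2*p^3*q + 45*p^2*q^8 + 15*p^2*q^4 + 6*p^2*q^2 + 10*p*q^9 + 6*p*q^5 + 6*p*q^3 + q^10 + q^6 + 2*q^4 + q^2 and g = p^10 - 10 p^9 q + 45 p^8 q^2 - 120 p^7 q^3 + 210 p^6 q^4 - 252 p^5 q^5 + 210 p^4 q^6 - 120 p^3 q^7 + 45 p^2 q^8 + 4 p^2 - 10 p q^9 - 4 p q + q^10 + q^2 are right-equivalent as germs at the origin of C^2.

Yes.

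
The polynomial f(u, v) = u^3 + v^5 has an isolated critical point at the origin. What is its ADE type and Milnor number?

The Hessian of f at 0 has rank 0. Corank 2; j^3 = u^3 is a perfect cube, so E-series; the 5-jet and mu = 8 give E_8.

Type E_8, Milnor number mu = 8.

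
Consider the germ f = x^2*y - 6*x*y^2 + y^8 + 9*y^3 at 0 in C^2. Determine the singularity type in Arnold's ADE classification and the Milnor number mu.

Type D9, Milnor number mu = 9.

The Hessian of f at 0 has rank 0. Corank 2; j^3 = y*(x - 3*y)^2 has shape L^2 M (L != M), so D-series; mu = 9 gives D_9.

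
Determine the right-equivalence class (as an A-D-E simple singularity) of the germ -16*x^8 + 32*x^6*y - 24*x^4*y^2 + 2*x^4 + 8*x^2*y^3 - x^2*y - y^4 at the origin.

The Hessian of f at 0 is [[0, 0], [0, 0]] with rank 0, so corank 2. A Groebner basis of the Jacobian ideal J(f) in C{x,y} is {x^3, x^2/4 + y^3, x*y}; counting standard monomials gives mu = 5. Corank 2; j^3 = -x^2*y has shape L^2 M (L != M), so D-series; mu = 5 gives D_5.

D_{5}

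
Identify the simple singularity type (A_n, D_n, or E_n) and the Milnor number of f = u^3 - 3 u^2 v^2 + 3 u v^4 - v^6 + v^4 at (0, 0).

Type E6, Milnor number mu = 6.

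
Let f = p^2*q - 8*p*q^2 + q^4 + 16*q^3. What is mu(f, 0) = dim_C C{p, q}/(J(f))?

5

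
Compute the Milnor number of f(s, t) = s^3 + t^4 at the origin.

6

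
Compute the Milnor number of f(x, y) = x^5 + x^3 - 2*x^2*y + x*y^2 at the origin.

6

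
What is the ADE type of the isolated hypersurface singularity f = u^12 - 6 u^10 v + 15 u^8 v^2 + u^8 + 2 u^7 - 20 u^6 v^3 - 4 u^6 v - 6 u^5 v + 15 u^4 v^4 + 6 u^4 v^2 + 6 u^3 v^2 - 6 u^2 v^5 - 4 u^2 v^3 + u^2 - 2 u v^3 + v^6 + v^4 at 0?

A_3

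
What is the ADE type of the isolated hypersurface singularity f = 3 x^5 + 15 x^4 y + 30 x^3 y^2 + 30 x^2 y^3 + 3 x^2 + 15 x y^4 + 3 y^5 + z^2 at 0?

A_{4}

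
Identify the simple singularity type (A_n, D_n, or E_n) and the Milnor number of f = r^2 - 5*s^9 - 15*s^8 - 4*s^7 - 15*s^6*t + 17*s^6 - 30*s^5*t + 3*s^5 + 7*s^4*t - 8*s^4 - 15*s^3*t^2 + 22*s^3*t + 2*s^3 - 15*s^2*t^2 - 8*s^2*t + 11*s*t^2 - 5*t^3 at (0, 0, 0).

Type D_{4}, Milnor number mu = 4.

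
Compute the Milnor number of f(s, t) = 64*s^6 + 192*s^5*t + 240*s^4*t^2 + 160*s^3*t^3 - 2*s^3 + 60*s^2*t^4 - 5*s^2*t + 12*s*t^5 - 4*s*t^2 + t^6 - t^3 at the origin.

The Hessian of f at 0 has rank 0. Corank 2; j^3 = -(s + t)^2*(2*s + t) has shape L^2 M (L != M), so D-series; mu = 7 gives D_7.

7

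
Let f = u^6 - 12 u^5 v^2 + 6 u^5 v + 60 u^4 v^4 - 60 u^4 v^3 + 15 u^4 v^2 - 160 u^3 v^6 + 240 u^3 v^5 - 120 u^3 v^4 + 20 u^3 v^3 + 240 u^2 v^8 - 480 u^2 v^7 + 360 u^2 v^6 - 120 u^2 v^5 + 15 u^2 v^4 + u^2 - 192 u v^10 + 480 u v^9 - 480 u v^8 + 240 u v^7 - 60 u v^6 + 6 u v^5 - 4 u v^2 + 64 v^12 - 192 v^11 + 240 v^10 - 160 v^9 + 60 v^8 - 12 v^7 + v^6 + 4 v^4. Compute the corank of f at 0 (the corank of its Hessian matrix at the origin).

1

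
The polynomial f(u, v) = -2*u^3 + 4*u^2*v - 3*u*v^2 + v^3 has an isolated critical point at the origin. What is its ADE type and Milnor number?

Type D_{4}, Milnor number mu = 4.

The Hessian of f at 0 is [[0, 0], [0, 0]] with rank 0, so corank 2. A Groebner basis of the Jacobian ideal J(f) in C{u,v} is {v^3, u^2 - 3*v^2/2, u*v - 3*v^2/2}; counting standard monomials gives mu = 4. Corank 2; j^3 = -(u - v)*(2*u^2 - 2*u*v + v^2) splits into three distinct lines over C (the quadratic factor has nonzero discriminant), so D_4.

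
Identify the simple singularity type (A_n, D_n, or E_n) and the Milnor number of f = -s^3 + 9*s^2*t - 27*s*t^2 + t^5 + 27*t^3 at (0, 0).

Type E8, Milnor number mu = 8.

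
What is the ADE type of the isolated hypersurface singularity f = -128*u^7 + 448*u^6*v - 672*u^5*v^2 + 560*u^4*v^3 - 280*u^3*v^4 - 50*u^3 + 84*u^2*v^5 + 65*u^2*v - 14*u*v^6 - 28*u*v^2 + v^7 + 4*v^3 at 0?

The Hessian of f at 0 has rank 0. Corank 2; j^3 = -(2*u - v)*(5*u - 2*v)^2 has shape L^2 M (L != M), so D-series; mu = 8 gives D_8.

D8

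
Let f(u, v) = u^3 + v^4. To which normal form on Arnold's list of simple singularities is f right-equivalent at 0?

E_6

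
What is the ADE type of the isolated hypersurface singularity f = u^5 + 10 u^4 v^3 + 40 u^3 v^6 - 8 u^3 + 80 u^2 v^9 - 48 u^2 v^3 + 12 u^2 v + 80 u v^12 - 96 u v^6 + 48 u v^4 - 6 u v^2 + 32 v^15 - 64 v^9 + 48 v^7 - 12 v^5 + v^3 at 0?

E_{8}

The Hessian of f at 0 has rank 0. Corank 2; j^3 = -(2*u - v)^3 is a perfect cube, so E-series; the 5-jet and mu = 8 give E_8.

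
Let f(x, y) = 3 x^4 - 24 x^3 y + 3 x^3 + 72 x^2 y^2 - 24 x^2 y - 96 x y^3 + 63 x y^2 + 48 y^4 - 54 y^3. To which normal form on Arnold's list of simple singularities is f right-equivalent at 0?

D_{5}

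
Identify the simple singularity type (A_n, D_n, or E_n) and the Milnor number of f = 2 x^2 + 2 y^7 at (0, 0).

The Hessian of f at 0 is [[4, 0], [0, 0]] with rank 1, so corank 1. A Groebner basis of the Jacobian ideal J(f) in C{x,y} is {y^6, x}; counting standard monomials gives mu = 6. Corank 1: A-series; mu = 6 gives A_6.

Type A6, Milnor number mu = 6.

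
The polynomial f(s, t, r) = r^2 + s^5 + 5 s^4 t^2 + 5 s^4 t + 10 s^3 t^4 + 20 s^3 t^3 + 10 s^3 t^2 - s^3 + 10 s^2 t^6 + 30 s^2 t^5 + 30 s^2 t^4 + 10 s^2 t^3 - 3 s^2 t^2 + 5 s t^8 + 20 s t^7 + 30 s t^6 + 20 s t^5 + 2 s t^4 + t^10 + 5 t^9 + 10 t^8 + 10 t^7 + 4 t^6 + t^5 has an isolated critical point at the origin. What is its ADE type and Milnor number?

The Hessian of f at 0 is [[0, 0, 0], [0, 0, 0], [0, 0, 2]] with rank 1, so corank 2. A Groebner basis of the Jacobian ideal J(f) in C{s,t,r} is {-s^2/4 + s*t^3 - s*t^2/2, s^2 + 2*s*t^2 + t^4, s^3, s^2*t + s^2/2 + s*t^2, r}; counting standard monomials gives mu = 8. Corank 2; j^3 = -s^3 is a perfect cube, so E-series; the 5-jet and mu = 8 give E_8.

Type E8, Milnor number mu = 8.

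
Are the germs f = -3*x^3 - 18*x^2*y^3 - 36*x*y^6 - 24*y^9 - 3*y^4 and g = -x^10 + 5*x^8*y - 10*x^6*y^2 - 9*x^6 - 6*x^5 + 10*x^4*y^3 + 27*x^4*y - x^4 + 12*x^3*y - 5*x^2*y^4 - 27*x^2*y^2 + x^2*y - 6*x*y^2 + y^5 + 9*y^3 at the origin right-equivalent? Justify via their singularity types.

The Hessian of f at 0 is [[0, 0], [0, 0]] with rank 0, so corank 2. A Groebner basis of the Jacobian ideal J(f) in C{x,y} is {y^3, x^2}; counting standard monomials gives mu = 6. Corank 2; j^3 = -3*x^3 is a perfect cube, so E-series; the 4-jet and mu = 6 give E_6. The Hessian of g at 0 is [[0, 0], [0, 0]] with rank 0, so corank 2. A Groebner basis of the Jacobian ideal J(g) in C{x,y} is {x^3 + 243*x^2/724 - 367*x*y/362 + 15*y^2/724, x^2*y + x*y/3 - y^2, -27*x^2/724 + x*y^2 + 1091*x*y/3258 - 1453*y^2/2172, -9*x^2/362 + 910*x*y/4887 + y^3 - 1091*y^2/3258}; counting standard monomials gives mu = 6. Corank 2; j^3 = y*(x - 3*y)^2 has shape L^2 M (L != M), so D-series; mu = 6 gives D_6. f is E_6 but g is D_6, hence not right-equivalent.

No.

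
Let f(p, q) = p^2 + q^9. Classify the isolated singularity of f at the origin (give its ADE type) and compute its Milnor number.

Type A_{8}, Milnor number mu = 8.

The Hessian of f at 0 is [[2, 0], [0, 0]] with rank 1, so corank 1. A Groebner basis of the Jacobian ideal J(f) in C{p,q} is {q^8, p}; counting standard monomials gives mu = 8. Corank 1: A-series; mu = 8 gives A_8.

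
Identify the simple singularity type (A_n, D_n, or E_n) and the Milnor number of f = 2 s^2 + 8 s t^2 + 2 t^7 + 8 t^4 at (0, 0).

The Hessian of f at 0 is [[4, 0], [0, 0]] with rank 1, so corank 1. A Groebner basis of the Jacobian ideal J(f) in C{s,t} is {s^3, s/2 + t^2}; counting standard monomials gives mu = 6. Corank 1: A-series; mu = 6 gives A_6.

Type A6, Milnor number mu = 6.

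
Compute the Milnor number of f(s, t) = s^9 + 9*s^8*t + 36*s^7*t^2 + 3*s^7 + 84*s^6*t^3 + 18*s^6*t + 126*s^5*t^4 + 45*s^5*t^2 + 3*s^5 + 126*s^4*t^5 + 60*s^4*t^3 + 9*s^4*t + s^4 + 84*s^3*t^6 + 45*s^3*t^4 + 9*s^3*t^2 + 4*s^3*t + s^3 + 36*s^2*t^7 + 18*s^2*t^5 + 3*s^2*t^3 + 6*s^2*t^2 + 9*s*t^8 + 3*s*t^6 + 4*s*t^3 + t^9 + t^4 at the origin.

6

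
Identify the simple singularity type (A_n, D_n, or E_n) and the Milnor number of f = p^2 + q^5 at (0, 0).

Type A4, Milnor number mu = 4.

The Hessian of f at 0 has rank 1. Corank 1: A-series; mu = 4 gives A_4.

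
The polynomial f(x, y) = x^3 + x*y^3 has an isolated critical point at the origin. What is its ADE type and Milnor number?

Type E7, Milnor number mu = 7.

The Hessian of f at 0 is [[0, 0], [0, 0]] with rank 0, so corank 2. A Groebner basis of the Jacobian ideal J(f) in C{x,y} is {x^3, x*y^2, 3*x^2 + y^3}; counting standard monomials gives mu = 7. Corank 2; j^3 = x^3 is a perfect cube, so E-series; the 4-jet and mu = 7 give E_7.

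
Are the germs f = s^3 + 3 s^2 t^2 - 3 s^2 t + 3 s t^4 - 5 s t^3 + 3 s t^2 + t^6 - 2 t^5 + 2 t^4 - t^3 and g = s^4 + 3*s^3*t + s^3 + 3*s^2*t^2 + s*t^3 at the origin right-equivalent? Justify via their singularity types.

The Hessian of f at 0 has rank 0. Corank 2; j^3 = (s - t)^3 is a perfect cube, so E-series; the 4-jet and mu = 7 give E_7. The Hessian of g at 0 has rank 0. Corank 2; j^3 = s^3 is a perfect cube, so E-series; the 4-jet and mu = 7 give E_7. Both have type E_7, hence right-equivalent.

Yes.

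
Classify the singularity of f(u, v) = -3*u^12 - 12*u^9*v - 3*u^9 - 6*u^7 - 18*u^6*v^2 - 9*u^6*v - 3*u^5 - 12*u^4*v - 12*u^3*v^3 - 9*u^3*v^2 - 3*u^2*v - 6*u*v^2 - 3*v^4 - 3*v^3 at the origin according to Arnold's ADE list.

The Hessian of f at 0 is [[0, 0], [0, 0]] with rank 0, so corank 2. A Groebner basis of the Jacobian ideal J(f) in C{u,v} is {u^3 - u^2/4 + v^2/4, u^2/4 + v^3 - v^2/4, u*v + v^2}; counting standard monomials gives mu = 5. Corank 2; j^3 = -3*v*(u + v)^2 has shape L^2 M (L != M), so D-series; mu = 5 gives D_5.

D_{5}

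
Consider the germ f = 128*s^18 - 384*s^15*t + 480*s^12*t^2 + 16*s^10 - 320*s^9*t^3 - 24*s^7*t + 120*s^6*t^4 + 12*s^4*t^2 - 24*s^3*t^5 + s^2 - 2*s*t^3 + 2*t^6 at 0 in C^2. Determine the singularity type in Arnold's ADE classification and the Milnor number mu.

The Hessian of f at 0 has rank 1. Corank 1: A-series; mu = 5 gives A_5.

Type A_5, Milnor number mu = 5.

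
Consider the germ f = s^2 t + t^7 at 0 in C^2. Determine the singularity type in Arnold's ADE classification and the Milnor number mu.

The Hessian of f at 0 is [[0, 0], [0, 0]] with rank 0, so corank 2. A Groebner basis of the Jacobian ideal J(f) in C{s,t} is {s^2/7 + t^6, s^3, s*t}; counting standard monomials gives mu = 8. Corank 2; j^3 = s^2*t has shape L^2 M (L != M), so D-series; mu = 8 gives D_8.

Type D_{8}, Milnor number mu = 8.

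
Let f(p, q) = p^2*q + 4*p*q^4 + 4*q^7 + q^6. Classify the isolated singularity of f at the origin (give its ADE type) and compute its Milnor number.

The Hessian of f at 0 is [[0, 0], [0, 0]] with rank 0, so corank 2. A Groebner basis of the Jacobian ideal J(f) in C{p,q} is {p*q/2 + q^4, p^3, p^2*q, -p^2/3 + p*q^2}; counting standard monomials gives mu = 7. Corank 2; j^3 = p^2*q has shape L^2 M (L != M), so D-series; mu = 7 gives D_7.

Type D7, Milnor number mu = 7.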